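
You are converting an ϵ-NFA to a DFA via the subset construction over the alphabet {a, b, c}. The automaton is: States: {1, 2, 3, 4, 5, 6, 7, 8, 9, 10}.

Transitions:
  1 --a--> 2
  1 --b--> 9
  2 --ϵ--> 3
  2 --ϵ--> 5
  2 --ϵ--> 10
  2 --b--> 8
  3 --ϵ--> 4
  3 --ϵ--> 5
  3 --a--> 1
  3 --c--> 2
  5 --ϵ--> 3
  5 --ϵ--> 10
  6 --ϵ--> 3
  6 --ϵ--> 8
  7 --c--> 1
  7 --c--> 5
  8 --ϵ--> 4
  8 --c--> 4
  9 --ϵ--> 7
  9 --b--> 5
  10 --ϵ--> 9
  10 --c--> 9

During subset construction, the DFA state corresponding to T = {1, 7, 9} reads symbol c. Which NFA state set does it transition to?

7 on c → {1, 5}.
No c-transition from 1, 9.
Union after reading c: {1, 5}.
Now take the ϵ-closure:
From 5 via ϵ: add 3, 10.
From 3 via ϵ: add 4.
From 10 via ϵ: add 9.
From 9 via ϵ: add 7.
No new states can be added; the closed set is {1, 3, 4, 5, 7, 9, 10}.

{1, 3, 4, 5, 7, 9, 10}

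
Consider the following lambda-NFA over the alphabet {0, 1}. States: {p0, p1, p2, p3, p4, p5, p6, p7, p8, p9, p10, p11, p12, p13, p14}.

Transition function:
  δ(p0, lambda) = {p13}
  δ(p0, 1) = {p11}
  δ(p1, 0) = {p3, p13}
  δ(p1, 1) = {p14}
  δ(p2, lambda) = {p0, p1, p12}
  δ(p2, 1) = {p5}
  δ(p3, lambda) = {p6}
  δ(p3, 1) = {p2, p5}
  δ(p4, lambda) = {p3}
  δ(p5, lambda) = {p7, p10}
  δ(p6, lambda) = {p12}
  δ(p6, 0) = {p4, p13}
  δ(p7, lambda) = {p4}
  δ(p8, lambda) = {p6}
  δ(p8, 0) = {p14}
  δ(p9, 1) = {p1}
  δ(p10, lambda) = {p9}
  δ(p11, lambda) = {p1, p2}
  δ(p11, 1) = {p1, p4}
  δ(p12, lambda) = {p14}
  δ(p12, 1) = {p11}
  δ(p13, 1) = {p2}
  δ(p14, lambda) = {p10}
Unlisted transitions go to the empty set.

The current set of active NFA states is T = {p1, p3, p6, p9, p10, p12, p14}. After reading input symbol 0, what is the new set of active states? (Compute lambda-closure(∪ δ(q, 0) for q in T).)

{p3, p4, p6, p9, p10, p12, p13, p14}

p1 on 0 → {p3, p13}.
p6 on 0 → {p4, p13}.
No 0-transition from p3, p9, p10, p12, p14.
Union after reading 0: {p3, p4, p13}.
Now take the lambda-closure:
From p3 via lambda: add p6.
From p6 via lambda: add p12.
From p12 via lambda: add p14.
From p14 via lambda: add p10.
From p10 via lambda: add p9.
No new states can be added; the closed set is {p3, p4, p6, p9, p10, p12, p13, p14}.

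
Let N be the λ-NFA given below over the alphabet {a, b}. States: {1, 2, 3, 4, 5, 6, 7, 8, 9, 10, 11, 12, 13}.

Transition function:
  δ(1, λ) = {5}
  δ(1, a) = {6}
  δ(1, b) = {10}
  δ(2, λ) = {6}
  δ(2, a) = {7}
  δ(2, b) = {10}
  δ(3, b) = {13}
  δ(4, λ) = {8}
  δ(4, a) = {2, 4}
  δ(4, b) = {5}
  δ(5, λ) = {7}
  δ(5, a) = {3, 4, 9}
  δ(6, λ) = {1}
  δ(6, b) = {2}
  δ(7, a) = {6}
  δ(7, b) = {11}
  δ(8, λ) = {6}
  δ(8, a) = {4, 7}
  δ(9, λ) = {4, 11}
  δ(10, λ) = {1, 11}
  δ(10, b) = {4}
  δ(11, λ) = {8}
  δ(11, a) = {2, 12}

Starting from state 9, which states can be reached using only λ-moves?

{1, 4, 5, 6, 7, 8, 9, 11}

Start with {9}.
From 9 via λ: add 4, 11.
From 4 via λ: add 8.
From 8 via λ: add 6.
From 6 via λ: add 1.
From 1 via λ: add 5.
From 5 via λ: add 7.
No new states can be added; the closed set is {1, 4, 5, 6, 7, 8, 9, 11}.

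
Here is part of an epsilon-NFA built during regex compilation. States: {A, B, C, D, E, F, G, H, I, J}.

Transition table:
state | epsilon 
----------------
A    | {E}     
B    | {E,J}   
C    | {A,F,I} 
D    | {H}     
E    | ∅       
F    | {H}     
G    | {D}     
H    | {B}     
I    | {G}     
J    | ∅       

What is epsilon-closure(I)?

Start with {I}.
From I via epsilon: add G.
From G via epsilon: add D.
From D via epsilon: add H.
From H via epsilon: add B.
From B via epsilon: add E, J.
No new states can be added; the closed set is {B, D, E, G, H, I, J}.

{B, D, E, G, H, I, J}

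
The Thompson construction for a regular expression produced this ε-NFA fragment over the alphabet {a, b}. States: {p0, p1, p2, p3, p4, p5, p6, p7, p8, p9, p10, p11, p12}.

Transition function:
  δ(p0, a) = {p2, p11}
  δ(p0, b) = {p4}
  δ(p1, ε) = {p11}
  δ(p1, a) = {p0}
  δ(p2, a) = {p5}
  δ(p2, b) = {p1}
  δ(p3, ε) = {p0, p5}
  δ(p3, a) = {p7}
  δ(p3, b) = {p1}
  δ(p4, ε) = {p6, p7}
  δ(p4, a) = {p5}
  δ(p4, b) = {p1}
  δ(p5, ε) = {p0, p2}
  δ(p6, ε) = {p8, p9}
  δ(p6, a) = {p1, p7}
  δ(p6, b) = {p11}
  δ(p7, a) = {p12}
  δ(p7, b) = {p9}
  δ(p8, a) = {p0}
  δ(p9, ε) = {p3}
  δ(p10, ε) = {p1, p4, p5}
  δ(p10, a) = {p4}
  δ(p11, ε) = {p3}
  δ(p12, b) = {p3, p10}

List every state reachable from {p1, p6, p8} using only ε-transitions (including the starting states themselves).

{p0, p1, p2, p3, p5, p6, p8, p9, p11}

Start with {p1, p6, p8}.
From p1 via ε: add p11.
From p6 via ε: add p9.
From p9 via ε: add p3.
From p3 via ε: add p0, p5.
From p5 via ε: add p2.
No new states can be added; the closed set is {p0, p1, p2, p3, p5, p6, p8, p9, p11}.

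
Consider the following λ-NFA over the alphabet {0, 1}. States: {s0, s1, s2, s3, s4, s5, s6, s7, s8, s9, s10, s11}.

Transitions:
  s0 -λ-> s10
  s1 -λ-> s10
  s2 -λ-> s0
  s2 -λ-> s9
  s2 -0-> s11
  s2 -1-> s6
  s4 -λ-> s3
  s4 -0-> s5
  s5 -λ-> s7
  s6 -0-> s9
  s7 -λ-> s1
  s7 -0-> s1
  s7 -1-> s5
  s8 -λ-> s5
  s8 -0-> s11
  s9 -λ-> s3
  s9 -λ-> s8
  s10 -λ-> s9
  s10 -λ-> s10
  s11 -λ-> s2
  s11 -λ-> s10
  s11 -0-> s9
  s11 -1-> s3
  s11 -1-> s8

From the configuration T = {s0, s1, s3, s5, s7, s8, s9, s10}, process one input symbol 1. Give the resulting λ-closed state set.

{s1, s3, s5, s7, s8, s9, s10}

s7 on 1 → {s5}.
No 1-transition from s0, s1, s3, s5, s8, s9, s10.
Union after reading 1: {s5}.
Now take the λ-closure:
From s5 via λ: add s7.
From s7 via λ: add s1.
From s1 via λ: add s10.
From s10 via λ: add s9.
From s9 via λ: add s3, s8.
No new states can be added; the closed set is {s1, s3, s5, s7, s8, s9, s10}.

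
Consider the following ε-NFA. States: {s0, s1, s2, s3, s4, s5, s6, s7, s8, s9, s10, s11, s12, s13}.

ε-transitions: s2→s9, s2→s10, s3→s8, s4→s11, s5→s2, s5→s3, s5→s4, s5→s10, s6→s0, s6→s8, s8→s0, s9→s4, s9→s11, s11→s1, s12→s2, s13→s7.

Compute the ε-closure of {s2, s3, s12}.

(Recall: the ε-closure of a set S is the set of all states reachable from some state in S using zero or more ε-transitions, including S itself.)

{s0, s1, s2, s3, s4, s8, s9, s10, s11, s12}

Start with {s2, s3, s12}.
From s2 via ε: add s9, s10.
From s3 via ε: add s8.
From s8 via ε: add s0.
From s9 via ε: add s4, s11.
From s11 via ε: add s1.
No new states can be added; the closed set is {s0, s1, s2, s3, s4, s8, s9, s10, s11, s12}.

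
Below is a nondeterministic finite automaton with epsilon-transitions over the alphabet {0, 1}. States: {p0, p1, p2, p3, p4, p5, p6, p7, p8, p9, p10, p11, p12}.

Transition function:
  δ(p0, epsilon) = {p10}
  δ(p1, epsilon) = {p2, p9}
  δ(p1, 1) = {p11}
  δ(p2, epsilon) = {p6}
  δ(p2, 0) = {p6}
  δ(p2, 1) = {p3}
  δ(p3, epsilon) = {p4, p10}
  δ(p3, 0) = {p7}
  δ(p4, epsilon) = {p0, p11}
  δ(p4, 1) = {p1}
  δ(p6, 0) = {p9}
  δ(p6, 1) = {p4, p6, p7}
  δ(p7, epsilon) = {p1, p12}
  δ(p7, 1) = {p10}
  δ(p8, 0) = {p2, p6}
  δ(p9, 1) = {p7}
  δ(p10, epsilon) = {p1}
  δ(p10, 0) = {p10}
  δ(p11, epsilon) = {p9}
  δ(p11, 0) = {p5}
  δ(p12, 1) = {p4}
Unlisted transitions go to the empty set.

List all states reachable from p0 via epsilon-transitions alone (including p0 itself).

Start with {p0}.
From p0 via epsilon: add p10.
From p10 via epsilon: add p1.
From p1 via epsilon: add p2, p9.
From p2 via epsilon: add p6.
No new states can be added; the closed set is {p0, p1, p2, p6, p9, p10}.

{p0, p1, p2, p6, p9, p10}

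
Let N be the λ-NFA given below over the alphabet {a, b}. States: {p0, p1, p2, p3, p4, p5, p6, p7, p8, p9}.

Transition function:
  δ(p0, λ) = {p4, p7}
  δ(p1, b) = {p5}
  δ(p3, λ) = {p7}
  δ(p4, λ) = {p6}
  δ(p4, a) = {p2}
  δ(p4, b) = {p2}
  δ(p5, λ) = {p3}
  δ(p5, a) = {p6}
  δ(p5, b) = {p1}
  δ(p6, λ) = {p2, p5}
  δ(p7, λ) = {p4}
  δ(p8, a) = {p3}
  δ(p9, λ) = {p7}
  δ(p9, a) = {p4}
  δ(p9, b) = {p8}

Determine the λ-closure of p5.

{p2, p3, p4, p5, p6, p7}

Start with {p5}.
From p5 via λ: add p3.
From p3 via λ: add p7.
From p7 via λ: add p4.
From p4 via λ: add p6.
From p6 via λ: add p2.
No new states can be added; the closed set is {p2, p3, p4, p5, p6, p7}.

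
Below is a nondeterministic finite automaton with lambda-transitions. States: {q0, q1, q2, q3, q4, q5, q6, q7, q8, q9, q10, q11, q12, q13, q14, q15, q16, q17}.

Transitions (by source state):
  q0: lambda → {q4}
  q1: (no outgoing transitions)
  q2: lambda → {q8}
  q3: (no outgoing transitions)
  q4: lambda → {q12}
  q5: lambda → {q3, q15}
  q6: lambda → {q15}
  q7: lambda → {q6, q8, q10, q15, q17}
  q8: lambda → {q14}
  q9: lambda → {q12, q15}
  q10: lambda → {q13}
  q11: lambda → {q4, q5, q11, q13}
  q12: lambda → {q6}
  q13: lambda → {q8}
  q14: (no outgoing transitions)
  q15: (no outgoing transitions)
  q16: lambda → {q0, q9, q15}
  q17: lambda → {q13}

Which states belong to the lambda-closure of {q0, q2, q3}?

Start with {q0, q2, q3}.
From q0 via lambda: add q4.
From q2 via lambda: add q8.
From q4 via lambda: add q12.
From q8 via lambda: add q14.
From q12 via lambda: add q6.
From q6 via lambda: add q15.
No new states can be added; the closed set is {q0, q2, q3, q4, q6, q8, q12, q14, q15}.

{q0, q2, q3, q4, q6, q8, q12, q14, q15}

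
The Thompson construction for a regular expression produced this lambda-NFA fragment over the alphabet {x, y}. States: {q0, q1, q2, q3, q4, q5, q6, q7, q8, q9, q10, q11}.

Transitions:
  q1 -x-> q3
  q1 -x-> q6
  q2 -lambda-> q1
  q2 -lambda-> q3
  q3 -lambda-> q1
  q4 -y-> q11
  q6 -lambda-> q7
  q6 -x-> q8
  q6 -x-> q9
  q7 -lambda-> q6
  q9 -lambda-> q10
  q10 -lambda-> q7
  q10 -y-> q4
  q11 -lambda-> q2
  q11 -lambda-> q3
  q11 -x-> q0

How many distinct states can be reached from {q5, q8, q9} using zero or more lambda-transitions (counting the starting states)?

Start with {q5, q8, q9}.
From q9 via lambda: add q10.
From q10 via lambda: add q7.
From q7 via lambda: add q6.
lambda-closure = {q5, q6, q7, q8, q9, q10}, which has 6 states.

6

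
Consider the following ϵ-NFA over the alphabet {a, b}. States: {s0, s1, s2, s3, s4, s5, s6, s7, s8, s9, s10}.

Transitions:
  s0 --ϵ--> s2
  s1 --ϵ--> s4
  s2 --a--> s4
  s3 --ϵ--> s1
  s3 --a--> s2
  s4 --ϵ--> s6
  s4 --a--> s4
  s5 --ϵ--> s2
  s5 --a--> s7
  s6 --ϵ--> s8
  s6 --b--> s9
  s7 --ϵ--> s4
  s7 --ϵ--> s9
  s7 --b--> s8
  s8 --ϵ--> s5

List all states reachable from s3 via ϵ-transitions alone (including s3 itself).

{s1, s2, s3, s4, s5, s6, s8}

Start with {s3}.
From s3 via ϵ: add s1.
From s1 via ϵ: add s4.
From s4 via ϵ: add s6.
From s6 via ϵ: add s8.
From s8 via ϵ: add s5.
From s5 via ϵ: add s2.
No new states can be added; the closed set is {s1, s2, s3, s4, s5, s6, s8}.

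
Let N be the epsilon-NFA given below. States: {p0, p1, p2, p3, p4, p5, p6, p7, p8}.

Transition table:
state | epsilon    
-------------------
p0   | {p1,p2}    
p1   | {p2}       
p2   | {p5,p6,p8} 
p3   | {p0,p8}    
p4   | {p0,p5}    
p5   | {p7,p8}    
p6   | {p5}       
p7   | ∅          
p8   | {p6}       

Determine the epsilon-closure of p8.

Start with {p8}.
From p8 via epsilon: add p6.
From p6 via epsilon: add p5.
From p5 via epsilon: add p7.
No new states can be added; the closed set is {p5, p6, p7, p8}.

{p5, p6, p7, p8}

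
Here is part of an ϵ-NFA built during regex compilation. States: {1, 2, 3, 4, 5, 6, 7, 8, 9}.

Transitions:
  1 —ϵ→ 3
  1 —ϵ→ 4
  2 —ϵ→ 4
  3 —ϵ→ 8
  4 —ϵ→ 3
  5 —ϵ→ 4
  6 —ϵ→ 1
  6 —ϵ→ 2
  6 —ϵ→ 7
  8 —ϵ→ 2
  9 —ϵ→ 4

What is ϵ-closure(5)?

Start with {5}.
From 5 via ϵ: add 4.
From 4 via ϵ: add 3.
From 3 via ϵ: add 8.
From 8 via ϵ: add 2.
No new states can be added; the closed set is {2, 3, 4, 5, 8}.

{2, 3, 4, 5, 8}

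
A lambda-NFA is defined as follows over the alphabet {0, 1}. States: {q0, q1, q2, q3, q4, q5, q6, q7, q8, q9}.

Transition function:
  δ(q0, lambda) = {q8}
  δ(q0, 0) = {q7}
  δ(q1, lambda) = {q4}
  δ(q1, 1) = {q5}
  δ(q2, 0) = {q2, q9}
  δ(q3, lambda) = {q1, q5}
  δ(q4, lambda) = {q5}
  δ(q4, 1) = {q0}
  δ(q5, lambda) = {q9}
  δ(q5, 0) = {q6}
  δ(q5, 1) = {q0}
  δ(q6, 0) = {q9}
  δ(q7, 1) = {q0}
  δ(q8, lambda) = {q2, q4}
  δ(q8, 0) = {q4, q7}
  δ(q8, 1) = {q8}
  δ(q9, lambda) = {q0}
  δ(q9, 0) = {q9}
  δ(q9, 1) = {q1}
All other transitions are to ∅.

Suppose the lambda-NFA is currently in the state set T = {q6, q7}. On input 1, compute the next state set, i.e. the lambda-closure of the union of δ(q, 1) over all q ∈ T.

{q0, q2, q4, q5, q8, q9}

q7 on 1 → {q0}.
No 1-transition from q6.
Union after reading 1: {q0}.
Now take the lambda-closure:
From q0 via lambda: add q8.
From q8 via lambda: add q2, q4.
From q4 via lambda: add q5.
From q5 via lambda: add q9.
No new states can be added; the closed set is {q0, q2, q4, q5, q8, q9}.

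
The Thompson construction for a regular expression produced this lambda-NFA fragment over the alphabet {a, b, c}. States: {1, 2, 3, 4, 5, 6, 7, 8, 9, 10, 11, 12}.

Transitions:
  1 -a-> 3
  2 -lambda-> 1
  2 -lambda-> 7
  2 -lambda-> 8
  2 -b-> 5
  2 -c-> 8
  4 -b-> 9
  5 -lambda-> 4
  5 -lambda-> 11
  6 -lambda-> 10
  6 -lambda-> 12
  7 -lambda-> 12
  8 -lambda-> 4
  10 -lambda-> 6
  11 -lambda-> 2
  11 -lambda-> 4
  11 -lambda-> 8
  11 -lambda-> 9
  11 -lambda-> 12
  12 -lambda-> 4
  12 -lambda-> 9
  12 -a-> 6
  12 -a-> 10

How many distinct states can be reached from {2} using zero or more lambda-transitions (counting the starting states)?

Start with {2}.
From 2 via lambda: add 1, 7, 8.
From 7 via lambda: add 12.
From 8 via lambda: add 4.
From 12 via lambda: add 9.
lambda-closure = {1, 2, 4, 7, 8, 9, 12}, which has 7 states.

7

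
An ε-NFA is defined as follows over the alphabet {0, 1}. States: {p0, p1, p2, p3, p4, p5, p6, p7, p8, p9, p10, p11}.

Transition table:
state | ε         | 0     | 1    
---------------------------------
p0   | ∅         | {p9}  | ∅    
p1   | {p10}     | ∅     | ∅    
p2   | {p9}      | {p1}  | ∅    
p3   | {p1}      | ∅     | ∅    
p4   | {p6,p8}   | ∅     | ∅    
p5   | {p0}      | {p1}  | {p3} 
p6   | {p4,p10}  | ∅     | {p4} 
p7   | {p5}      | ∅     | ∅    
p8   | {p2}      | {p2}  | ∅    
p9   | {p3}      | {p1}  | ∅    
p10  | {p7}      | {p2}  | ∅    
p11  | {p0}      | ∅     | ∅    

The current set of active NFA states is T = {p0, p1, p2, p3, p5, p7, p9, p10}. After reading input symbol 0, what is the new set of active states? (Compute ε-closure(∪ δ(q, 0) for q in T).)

{p0, p1, p2, p3, p5, p7, p9, p10}

p0 on 0 → {p9}.
p2 on 0 → {p1}.
p5 on 0 → {p1}.
p9 on 0 → {p1}.
p10 on 0 → {p2}.
No 0-transition from p1, p3, p7.
Union after reading 0: {p1, p2, p9}.
Now take the ε-closure:
From p1 via ε: add p10.
From p9 via ε: add p3.
From p10 via ε: add p7.
From p7 via ε: add p5.
From p5 via ε: add p0.
No new states can be added; the closed set is {p0, p1, p2, p3, p5, p7, p9, p10}.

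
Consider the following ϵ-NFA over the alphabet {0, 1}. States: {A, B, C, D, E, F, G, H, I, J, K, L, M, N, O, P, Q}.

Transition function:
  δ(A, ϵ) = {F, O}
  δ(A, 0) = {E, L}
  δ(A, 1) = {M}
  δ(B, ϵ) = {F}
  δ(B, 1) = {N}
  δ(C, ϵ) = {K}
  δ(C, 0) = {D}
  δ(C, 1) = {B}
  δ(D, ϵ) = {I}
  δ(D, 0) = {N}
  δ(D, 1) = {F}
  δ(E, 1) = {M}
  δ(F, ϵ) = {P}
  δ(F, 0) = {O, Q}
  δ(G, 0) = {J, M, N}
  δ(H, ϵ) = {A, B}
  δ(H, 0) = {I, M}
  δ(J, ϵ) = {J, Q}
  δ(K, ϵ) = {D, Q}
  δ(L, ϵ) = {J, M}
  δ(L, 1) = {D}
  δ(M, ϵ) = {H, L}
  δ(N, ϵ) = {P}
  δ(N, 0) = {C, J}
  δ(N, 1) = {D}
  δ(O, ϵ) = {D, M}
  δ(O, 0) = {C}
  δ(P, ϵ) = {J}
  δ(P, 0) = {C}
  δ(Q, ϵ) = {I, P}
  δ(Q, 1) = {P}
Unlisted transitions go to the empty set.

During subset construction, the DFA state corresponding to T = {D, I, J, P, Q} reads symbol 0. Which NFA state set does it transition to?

{C, D, I, J, K, N, P, Q}

D on 0 → {N}.
P on 0 → {C}.
No 0-transition from I, J, Q.
Union after reading 0: {C, N}.
Now take the ϵ-closure:
From C via ϵ: add K.
From N via ϵ: add P.
From K via ϵ: add D, Q.
From P via ϵ: add J.
From D via ϵ: add I.
No new states can be added; the closed set is {C, D, I, J, K, N, P, Q}.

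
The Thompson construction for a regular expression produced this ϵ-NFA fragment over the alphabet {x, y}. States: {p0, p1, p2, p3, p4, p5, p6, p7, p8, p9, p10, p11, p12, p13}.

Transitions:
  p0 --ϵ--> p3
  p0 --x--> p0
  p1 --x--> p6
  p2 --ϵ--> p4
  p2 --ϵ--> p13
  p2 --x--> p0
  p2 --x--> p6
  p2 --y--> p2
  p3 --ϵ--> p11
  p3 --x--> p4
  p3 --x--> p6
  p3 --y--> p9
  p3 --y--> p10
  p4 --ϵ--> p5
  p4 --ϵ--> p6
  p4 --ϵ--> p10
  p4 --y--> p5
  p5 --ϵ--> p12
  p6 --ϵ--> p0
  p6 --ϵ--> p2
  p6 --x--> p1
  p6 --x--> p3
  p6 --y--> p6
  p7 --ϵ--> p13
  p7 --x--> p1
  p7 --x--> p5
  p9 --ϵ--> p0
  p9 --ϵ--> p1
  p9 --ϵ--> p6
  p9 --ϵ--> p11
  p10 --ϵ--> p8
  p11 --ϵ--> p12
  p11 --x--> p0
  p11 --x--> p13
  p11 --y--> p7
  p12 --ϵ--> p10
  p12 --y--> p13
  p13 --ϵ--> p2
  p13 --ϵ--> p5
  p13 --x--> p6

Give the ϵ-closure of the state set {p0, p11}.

Start with {p0, p11}.
From p0 via ϵ: add p3.
From p11 via ϵ: add p12.
From p12 via ϵ: add p10.
From p10 via ϵ: add p8.
No new states can be added; the closed set is {p0, p3, p8, p10, p11, p12}.

{p0, p3, p8, p10, p11, p12}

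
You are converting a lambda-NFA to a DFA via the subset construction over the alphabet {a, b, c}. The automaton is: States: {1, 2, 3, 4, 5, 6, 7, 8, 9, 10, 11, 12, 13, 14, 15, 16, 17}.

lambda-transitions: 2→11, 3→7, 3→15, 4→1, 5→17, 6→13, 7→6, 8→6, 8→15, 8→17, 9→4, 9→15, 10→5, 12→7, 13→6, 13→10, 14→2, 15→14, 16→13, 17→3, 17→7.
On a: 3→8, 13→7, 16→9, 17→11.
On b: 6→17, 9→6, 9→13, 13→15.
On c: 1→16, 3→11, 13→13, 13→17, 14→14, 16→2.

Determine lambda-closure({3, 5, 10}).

Start with {3, 5, 10}.
From 3 via lambda: add 7, 15.
From 5 via lambda: add 17.
From 7 via lambda: add 6.
From 15 via lambda: add 14.
From 6 via lambda: add 13.
From 14 via lambda: add 2.
From 2 via lambda: add 11.
No new states can be added; the closed set is {2, 3, 5, 6, 7, 10, 11, 13, 14, 15, 17}.

{2, 3, 5, 6, 7, 10, 11, 13, 14, 15, 17}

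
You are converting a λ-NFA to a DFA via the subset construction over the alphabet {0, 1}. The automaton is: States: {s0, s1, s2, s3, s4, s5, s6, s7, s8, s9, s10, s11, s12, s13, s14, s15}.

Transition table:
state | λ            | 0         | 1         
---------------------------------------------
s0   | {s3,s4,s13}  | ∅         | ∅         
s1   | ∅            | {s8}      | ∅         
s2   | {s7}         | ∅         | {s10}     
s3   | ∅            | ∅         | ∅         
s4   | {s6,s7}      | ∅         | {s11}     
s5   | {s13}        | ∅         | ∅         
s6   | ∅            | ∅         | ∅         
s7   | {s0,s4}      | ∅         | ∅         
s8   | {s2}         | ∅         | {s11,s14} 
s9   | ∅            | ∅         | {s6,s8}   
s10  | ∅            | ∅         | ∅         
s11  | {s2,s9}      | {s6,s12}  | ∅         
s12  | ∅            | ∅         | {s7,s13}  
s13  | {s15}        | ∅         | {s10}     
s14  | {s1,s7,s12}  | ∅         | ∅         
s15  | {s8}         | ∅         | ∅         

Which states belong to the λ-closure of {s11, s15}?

{s0, s2, s3, s4, s6, s7, s8, s9, s11, s13, s15}

Start with {s11, s15}.
From s11 via λ: add s2, s9.
From s15 via λ: add s8.
From s2 via λ: add s7.
From s7 via λ: add s0, s4.
From s0 via λ: add s3, s13.
From s4 via λ: add s6.
No new states can be added; the closed set is {s0, s2, s3, s4, s6, s7, s8, s9, s11, s13, s15}.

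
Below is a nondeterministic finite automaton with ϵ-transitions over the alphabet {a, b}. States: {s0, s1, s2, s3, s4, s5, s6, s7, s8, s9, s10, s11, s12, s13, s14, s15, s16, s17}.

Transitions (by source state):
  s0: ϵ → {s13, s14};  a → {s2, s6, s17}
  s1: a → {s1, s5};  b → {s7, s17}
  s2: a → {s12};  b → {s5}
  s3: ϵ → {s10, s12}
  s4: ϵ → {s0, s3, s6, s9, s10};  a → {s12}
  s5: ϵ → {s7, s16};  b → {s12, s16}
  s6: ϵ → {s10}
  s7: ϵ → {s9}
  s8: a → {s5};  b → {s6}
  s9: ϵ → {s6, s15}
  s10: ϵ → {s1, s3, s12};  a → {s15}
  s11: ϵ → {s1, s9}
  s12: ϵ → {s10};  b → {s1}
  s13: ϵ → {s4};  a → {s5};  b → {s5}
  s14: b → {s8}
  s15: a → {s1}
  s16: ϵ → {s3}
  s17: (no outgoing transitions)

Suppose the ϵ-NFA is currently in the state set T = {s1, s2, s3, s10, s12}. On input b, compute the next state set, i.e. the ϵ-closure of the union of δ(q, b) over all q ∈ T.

{s1, s3, s5, s6, s7, s9, s10, s12, s15, s16, s17}

s1 on b → {s7, s17}.
s2 on b → {s5}.
s12 on b → {s1}.
No b-transition from s3, s10.
Union after reading b: {s1, s5, s7, s17}.
Now take the ϵ-closure:
From s5 via ϵ: add s16.
From s7 via ϵ: add s9.
From s9 via ϵ: add s6, s15.
From s16 via ϵ: add s3.
From s3 via ϵ: add s10, s12.
No new states can be added; the closed set is {s1, s3, s5, s6, s7, s9, s10, s12, s15, s16, s17}.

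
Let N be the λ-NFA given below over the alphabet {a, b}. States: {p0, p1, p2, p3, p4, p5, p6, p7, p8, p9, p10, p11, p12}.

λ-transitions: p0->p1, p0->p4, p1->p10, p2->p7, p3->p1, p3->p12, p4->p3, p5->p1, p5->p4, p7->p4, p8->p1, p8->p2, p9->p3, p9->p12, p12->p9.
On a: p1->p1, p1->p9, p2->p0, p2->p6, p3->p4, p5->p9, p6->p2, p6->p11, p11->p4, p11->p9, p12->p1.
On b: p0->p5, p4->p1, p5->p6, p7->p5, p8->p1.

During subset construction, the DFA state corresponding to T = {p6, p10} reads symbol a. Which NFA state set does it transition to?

p6 on a → {p2, p11}.
No a-transition from p10.
Union after reading a: {p2, p11}.
Now take the λ-closure:
From p2 via λ: add p7.
From p7 via λ: add p4.
From p4 via λ: add p3.
From p3 via λ: add p1, p12.
From p1 via λ: add p10.
From p12 via λ: add p9.
No new states can be added; the closed set is {p1, p2, p3, p4, p7, p9, p10, p11, p12}.

{p1, p2, p3, p4, p7, p9, p10, p11, p12}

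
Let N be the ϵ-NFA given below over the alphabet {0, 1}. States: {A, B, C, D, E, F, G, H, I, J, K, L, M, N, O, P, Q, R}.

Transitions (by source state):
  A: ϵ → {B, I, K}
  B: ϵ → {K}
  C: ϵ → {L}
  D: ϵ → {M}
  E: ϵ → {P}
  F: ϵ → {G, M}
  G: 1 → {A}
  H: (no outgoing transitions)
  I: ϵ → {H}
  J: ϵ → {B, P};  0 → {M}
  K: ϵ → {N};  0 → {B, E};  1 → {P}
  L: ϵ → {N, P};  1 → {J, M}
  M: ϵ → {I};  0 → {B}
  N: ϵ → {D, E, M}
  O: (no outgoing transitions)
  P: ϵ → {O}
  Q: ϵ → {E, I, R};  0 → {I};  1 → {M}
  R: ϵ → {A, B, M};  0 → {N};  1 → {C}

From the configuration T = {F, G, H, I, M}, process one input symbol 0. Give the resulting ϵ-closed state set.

M on 0 → {B}.
No 0-transition from F, G, H, I.
Union after reading 0: {B}.
Now take the ϵ-closure:
From B via ϵ: add K.
From K via ϵ: add N.
From N via ϵ: add D, E, M.
From E via ϵ: add P.
From M via ϵ: add I.
From I via ϵ: add H.
From P via ϵ: add O.
No new states can be added; the closed set is {B, D, E, H, I, K, M, N, O, P}.

{B, D, E, H, I, K, M, N, O, P}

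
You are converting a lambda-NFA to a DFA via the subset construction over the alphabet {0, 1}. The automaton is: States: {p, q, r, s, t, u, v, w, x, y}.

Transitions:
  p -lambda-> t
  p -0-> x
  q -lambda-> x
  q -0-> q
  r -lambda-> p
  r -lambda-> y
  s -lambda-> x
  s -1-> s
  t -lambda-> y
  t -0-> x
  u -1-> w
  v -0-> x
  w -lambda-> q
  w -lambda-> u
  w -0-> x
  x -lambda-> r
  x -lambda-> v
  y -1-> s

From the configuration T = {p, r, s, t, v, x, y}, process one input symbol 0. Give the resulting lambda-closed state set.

{p, r, t, v, x, y}

p on 0 → {x}.
t on 0 → {x}.
v on 0 → {x}.
No 0-transition from r, s, x, y.
Union after reading 0: {x}.
Now take the lambda-closure:
From x via lambda: add r, v.
From r via lambda: add p, y.
From p via lambda: add t.
No new states can be added; the closed set is {p, r, t, v, x, y}.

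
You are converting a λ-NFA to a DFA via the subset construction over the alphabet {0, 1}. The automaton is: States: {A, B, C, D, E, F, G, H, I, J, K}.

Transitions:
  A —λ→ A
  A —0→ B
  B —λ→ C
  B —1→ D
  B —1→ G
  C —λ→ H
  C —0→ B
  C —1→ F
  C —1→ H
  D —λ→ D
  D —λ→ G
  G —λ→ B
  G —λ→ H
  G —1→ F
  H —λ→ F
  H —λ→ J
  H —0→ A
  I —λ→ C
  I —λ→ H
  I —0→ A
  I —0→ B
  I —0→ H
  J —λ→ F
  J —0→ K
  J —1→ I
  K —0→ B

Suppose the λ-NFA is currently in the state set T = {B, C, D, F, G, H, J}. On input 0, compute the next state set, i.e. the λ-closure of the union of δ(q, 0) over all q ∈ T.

C on 0 → {B}.
H on 0 → {A}.
J on 0 → {K}.
No 0-transition from B, D, F, G.
Union after reading 0: {A, B, K}.
Now take the λ-closure:
From B via λ: add C.
From C via λ: add H.
From H via λ: add F, J.
No new states can be added; the closed set is {A, B, C, F, H, J, K}.

{A, B, C, F, H, J, K}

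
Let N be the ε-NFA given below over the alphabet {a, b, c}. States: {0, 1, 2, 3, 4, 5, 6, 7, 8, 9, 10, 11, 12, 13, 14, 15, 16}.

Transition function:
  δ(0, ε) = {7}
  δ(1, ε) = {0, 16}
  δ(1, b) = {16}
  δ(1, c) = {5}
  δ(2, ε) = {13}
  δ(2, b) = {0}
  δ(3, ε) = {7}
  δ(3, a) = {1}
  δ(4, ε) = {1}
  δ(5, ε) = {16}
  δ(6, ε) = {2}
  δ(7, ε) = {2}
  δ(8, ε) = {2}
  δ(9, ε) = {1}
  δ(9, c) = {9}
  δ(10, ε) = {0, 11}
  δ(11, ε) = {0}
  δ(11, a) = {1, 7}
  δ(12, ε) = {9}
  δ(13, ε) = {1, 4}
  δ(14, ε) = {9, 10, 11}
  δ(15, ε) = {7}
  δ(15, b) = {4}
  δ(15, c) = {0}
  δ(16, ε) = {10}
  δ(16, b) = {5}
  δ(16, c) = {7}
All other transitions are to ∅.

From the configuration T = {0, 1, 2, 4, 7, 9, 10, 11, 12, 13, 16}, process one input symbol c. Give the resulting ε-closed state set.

1 on c → {5}.
9 on c → {9}.
16 on c → {7}.
No c-transition from 0, 2, 4, 7, 10, 11, 12, 13.
Union after reading c: {5, 7, 9}.
Now take the ε-closure:
From 5 via ε: add 16.
From 7 via ε: add 2.
From 9 via ε: add 1.
From 1 via ε: add 0.
From 2 via ε: add 13.
From 16 via ε: add 10.
From 10 via ε: add 11.
From 13 via ε: add 4.
No new states can be added; the closed set is {0, 1, 2, 4, 5, 7, 9, 10, 11, 13, 16}.

{0, 1, 2, 4, 5, 7, 9, 10, 11, 13, 16}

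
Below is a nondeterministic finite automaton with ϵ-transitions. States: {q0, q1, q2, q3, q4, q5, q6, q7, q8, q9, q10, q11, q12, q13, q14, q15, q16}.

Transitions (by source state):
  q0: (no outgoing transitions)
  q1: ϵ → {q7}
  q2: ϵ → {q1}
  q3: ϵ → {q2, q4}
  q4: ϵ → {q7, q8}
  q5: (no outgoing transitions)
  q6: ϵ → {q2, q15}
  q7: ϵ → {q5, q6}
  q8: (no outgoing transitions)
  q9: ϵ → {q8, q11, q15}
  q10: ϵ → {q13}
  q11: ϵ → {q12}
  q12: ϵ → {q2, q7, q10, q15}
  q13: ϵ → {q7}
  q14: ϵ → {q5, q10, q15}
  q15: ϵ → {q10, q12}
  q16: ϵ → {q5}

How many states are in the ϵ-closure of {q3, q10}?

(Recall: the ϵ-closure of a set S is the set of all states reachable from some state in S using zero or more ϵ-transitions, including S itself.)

12

Start with {q3, q10}.
From q3 via ϵ: add q2, q4.
From q10 via ϵ: add q13.
From q2 via ϵ: add q1.
From q4 via ϵ: add q7, q8.
From q7 via ϵ: add q5, q6.
From q6 via ϵ: add q15.
From q15 via ϵ: add q12.
ϵ-closure = {q1, q2, q3, q4, q5, q6, q7, q8, q10, q12, q13, q15}, which has 12 states.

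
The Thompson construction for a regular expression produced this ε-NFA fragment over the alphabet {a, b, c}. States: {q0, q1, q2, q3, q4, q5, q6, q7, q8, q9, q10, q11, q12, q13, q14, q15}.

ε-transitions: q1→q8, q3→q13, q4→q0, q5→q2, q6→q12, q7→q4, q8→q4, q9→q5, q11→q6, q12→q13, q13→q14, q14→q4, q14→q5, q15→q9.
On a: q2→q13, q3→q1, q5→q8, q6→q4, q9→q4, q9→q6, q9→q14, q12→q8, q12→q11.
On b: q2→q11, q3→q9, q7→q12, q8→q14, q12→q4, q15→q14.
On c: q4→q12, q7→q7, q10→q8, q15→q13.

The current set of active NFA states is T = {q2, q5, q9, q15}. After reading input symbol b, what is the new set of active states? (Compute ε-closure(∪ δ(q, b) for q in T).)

q2 on b → {q11}.
q15 on b → {q14}.
No b-transition from q5, q9.
Union after reading b: {q11, q14}.
Now take the ε-closure:
From q11 via ε: add q6.
From q14 via ε: add q4, q5.
From q4 via ε: add q0.
From q5 via ε: add q2.
From q6 via ε: add q12.
From q12 via ε: add q13.
No new states can be added; the closed set is {q0, q2, q4, q5, q6, q11, q12, q13, q14}.

{q0, q2, q4, q5, q6, q11, q12, q13, q14}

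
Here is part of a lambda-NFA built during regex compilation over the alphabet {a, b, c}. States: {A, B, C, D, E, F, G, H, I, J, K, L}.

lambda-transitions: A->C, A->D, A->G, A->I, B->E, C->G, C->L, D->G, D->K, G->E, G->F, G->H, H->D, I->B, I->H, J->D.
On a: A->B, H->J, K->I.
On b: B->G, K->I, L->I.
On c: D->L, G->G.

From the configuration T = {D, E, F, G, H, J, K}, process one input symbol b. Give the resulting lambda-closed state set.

{B, D, E, F, G, H, I, K}

K on b → {I}.
No b-transition from D, E, F, G, H, J.
Union after reading b: {I}.
Now take the lambda-closure:
From I via lambda: add B, H.
From B via lambda: add E.
From H via lambda: add D.
From D via lambda: add G, K.
From G via lambda: add F.
No new states can be added; the closed set is {B, D, E, F, G, H, I, K}.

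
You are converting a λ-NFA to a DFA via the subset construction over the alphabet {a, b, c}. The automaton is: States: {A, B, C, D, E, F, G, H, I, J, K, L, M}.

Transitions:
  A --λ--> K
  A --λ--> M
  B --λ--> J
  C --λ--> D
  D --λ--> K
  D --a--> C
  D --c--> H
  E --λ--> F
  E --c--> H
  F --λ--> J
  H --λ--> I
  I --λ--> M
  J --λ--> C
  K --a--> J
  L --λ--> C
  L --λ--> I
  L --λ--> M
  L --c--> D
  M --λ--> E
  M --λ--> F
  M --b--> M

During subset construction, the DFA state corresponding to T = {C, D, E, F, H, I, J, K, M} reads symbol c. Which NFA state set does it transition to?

{C, D, E, F, H, I, J, K, M}

D on c → {H}.
E on c → {H}.
No c-transition from C, F, H, I, J, K, M.
Union after reading c: {H}.
Now take the λ-closure:
From H via λ: add I.
From I via λ: add M.
From M via λ: add E, F.
From F via λ: add J.
From J via λ: add C.
From C via λ: add D.
From D via λ: add K.
No new states can be added; the closed set is {C, D, E, F, H, I, J, K, M}.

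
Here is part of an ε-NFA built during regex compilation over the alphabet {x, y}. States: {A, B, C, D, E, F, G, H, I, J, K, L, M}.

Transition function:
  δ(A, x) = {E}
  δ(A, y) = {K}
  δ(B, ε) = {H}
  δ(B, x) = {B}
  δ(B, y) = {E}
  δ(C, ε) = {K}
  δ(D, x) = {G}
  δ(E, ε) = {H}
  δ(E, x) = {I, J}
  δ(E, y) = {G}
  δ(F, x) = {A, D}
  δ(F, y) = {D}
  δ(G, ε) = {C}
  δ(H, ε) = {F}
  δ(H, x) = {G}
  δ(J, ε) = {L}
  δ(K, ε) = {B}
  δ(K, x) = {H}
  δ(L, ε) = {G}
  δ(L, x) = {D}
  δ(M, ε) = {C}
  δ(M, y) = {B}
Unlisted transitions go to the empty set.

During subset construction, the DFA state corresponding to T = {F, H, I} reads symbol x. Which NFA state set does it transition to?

F on x → {A, D}.
H on x → {G}.
No x-transition from I.
Union after reading x: {A, D, G}.
Now take the ε-closure:
From G via ε: add C.
From C via ε: add K.
From K via ε: add B.
From B via ε: add H.
From H via ε: add F.
No new states can be added; the closed set is {A, B, C, D, F, G, H, K}.

{A, B, C, D, F, G, H, K}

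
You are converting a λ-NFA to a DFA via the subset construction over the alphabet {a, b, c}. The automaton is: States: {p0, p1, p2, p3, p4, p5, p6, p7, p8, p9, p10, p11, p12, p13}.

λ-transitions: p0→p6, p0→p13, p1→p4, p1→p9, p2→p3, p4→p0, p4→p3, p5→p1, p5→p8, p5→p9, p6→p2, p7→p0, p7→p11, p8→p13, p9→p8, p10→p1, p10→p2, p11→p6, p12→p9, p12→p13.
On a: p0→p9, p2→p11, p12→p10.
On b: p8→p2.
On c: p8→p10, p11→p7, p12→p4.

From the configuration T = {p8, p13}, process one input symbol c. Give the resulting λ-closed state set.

p8 on c → {p10}.
No c-transition from p13.
Union after reading c: {p10}.
Now take the λ-closure:
From p10 via λ: add p1, p2.
From p1 via λ: add p4, p9.
From p2 via λ: add p3.
From p4 via λ: add p0.
From p9 via λ: add p8.
From p0 via λ: add p6, p13.
No new states can be added; the closed set is {p0, p1, p2, p3, p4, p6, p8, p9, p10, p13}.

{p0, p1, p2, p3, p4, p6, p8, p9, p10, p13}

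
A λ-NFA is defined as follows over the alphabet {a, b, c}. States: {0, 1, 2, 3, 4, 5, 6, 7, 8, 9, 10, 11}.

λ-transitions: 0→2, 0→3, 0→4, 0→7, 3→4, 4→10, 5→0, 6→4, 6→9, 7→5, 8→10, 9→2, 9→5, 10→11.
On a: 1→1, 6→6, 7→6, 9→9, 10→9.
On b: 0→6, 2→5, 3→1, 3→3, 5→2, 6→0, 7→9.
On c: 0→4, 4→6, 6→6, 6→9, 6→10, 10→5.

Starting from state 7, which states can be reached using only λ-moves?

{0, 2, 3, 4, 5, 7, 10, 11}

Start with {7}.
From 7 via λ: add 5.
From 5 via λ: add 0.
From 0 via λ: add 2, 3, 4.
From 4 via λ: add 10.
From 10 via λ: add 11.
No new states can be added; the closed set is {0, 2, 3, 4, 5, 7, 10, 11}.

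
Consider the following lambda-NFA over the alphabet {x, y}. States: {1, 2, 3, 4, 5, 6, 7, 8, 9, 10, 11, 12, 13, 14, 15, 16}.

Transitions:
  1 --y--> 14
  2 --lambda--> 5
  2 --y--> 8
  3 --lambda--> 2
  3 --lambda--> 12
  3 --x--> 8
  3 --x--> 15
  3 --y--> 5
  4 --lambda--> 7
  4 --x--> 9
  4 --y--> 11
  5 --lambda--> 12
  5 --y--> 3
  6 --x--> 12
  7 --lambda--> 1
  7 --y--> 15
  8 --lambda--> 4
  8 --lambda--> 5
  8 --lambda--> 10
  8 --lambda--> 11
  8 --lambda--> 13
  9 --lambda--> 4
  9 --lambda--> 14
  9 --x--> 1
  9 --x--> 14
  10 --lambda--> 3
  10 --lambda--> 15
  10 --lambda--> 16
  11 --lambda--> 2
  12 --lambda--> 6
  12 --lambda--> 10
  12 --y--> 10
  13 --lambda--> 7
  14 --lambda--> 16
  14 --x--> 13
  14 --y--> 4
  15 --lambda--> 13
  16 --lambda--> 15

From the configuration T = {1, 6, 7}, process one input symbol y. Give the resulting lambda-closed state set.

1 on y → {14}.
7 on y → {15}.
No y-transition from 6.
Union after reading y: {14, 15}.
Now take the lambda-closure:
From 14 via lambda: add 16.
From 15 via lambda: add 13.
From 13 via lambda: add 7.
From 7 via lambda: add 1.
No new states can be added; the closed set is {1, 7, 13, 14, 15, 16}.

{1, 7, 13, 14, 15, 16}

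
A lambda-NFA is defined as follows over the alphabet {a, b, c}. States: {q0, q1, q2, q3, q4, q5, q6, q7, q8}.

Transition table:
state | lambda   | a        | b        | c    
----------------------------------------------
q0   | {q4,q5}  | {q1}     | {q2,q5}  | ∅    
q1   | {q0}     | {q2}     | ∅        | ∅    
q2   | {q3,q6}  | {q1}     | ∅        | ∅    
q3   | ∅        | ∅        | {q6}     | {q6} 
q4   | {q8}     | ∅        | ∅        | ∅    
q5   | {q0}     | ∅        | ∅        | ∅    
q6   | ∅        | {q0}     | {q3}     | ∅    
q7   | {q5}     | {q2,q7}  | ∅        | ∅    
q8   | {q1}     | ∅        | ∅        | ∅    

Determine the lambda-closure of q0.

Start with {q0}.
From q0 via lambda: add q4, q5.
From q4 via lambda: add q8.
From q8 via lambda: add q1.
No new states can be added; the closed set is {q0, q1, q4, q5, q8}.

{q0, q1, q4, q5, q8}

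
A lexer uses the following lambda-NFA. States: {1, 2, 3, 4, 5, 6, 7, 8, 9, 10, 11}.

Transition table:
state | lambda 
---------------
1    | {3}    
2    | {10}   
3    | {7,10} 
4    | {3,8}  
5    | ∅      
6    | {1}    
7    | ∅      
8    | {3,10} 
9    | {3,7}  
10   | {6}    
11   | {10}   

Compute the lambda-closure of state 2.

Start with {2}.
From 2 via lambda: add 10.
From 10 via lambda: add 6.
From 6 via lambda: add 1.
From 1 via lambda: add 3.
From 3 via lambda: add 7.
No new states can be added; the closed set is {1, 2, 3, 6, 7, 10}.

{1, 2, 3, 6, 7, 10}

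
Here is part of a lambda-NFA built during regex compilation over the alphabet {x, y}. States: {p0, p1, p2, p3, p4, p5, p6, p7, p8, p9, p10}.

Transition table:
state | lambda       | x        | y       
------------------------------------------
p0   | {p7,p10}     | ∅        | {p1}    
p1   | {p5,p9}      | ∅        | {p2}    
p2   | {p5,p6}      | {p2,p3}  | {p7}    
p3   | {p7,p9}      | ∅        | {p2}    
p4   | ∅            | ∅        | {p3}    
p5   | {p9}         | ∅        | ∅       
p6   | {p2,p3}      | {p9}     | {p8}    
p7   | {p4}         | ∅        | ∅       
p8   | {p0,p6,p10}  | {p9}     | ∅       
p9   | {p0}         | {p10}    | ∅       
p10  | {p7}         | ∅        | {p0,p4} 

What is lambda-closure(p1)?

{p0, p1, p4, p5, p7, p9, p10}

Start with {p1}.
From p1 via lambda: add p5, p9.
From p9 via lambda: add p0.
From p0 via lambda: add p7, p10.
From p7 via lambda: add p4.
No new states can be added; the closed set is {p0, p1, p4, p5, p7, p9, p10}.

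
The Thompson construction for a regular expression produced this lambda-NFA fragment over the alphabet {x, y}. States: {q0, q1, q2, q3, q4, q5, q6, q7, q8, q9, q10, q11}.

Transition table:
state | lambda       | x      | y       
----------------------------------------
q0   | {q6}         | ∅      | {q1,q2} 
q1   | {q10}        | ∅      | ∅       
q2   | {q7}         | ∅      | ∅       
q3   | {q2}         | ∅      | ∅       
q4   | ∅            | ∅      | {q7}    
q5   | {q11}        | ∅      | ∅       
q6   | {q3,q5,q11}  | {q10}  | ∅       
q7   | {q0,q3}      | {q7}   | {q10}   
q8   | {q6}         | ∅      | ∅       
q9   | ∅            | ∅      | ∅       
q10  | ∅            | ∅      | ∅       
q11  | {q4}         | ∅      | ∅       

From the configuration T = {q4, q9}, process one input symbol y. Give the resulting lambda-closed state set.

{q0, q2, q3, q4, q5, q6, q7, q11}

q4 on y → {q7}.
No y-transition from q9.
Union after reading y: {q7}.
Now take the lambda-closure:
From q7 via lambda: add q0, q3.
From q0 via lambda: add q6.
From q3 via lambda: add q2.
From q6 via lambda: add q5, q11.
From q11 via lambda: add q4.
No new states can be added; the closed set is {q0, q2, q3, q4, q5, q6, q7, q11}.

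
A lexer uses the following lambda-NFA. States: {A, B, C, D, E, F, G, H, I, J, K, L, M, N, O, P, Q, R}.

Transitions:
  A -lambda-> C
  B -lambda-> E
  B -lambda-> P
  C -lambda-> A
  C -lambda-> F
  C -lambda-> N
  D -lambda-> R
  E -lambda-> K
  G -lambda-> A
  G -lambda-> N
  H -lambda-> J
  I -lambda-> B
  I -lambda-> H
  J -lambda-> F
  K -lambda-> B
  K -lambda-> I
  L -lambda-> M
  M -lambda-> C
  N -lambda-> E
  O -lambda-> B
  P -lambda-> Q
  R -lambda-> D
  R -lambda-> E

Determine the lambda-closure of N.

{B, E, F, H, I, J, K, N, P, Q}

Start with {N}.
From N via lambda: add E.
From E via lambda: add K.
From K via lambda: add B, I.
From B via lambda: add P.
From I via lambda: add H.
From H via lambda: add J.
From P via lambda: add Q.
From J via lambda: add F.
No new states can be added; the closed set is {B, E, F, H, I, J, K, N, P, Q}.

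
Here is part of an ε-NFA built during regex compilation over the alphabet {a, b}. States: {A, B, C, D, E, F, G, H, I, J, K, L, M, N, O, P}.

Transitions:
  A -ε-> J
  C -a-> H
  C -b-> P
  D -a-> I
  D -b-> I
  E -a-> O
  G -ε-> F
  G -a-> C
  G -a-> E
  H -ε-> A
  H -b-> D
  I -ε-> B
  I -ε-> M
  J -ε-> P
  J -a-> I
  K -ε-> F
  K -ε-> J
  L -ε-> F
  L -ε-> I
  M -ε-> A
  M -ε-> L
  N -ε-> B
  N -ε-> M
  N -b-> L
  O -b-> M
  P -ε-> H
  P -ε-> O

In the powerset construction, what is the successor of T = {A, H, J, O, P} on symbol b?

H on b → {D}.
O on b → {M}.
No b-transition from A, J, P.
Union after reading b: {D, M}.
Now take the ε-closure:
From M via ε: add A, L.
From A via ε: add J.
From L via ε: add F, I.
From I via ε: add B.
From J via ε: add P.
From P via ε: add H, O.
No new states can be added; the closed set is {A, B, D, F, H, I, J, L, M, O, P}.

{A, B, D, F, H, I, J, L, M, O, P}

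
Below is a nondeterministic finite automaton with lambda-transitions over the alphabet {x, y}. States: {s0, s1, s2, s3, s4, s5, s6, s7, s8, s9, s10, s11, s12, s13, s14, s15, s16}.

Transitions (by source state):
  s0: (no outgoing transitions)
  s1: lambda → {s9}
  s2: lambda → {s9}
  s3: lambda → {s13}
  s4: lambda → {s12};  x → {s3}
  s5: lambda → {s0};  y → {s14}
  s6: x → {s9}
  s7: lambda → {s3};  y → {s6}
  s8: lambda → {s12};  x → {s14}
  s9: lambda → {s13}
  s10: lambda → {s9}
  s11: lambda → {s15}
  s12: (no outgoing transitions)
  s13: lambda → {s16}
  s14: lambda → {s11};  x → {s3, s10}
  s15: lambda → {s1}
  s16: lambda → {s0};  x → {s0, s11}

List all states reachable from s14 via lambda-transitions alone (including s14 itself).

Start with {s14}.
From s14 via lambda: add s11.
From s11 via lambda: add s15.
From s15 via lambda: add s1.
From s1 via lambda: add s9.
From s9 via lambda: add s13.
From s13 via lambda: add s16.
From s16 via lambda: add s0.
No new states can be added; the closed set is {s0, s1, s9, s11, s13, s14, s15, s16}.

{s0, s1, s9, s11, s13, s14, s15, s16}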